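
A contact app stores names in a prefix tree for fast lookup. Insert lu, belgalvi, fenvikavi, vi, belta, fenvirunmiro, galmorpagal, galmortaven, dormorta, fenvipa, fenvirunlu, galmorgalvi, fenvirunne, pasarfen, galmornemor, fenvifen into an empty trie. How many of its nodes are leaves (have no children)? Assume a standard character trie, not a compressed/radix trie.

Leaves are exactly the stored words that no other stored word extends.
Those words: "belgalvi", "belta", "dormorta", "fenvifen", "fenvikavi", "fenvipa", "fenvirunlu", "fenvirunmiro", "fenvirunne", "galmorgalvi", "galmornemor", "galmorpagal", "galmortaven", "lu", "pasarfen", "vi"
Leaf count: 16

16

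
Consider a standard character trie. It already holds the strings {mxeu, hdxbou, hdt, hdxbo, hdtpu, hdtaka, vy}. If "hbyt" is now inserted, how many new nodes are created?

The longest prefix of "hbyt" already in the trie is "h" (length 1).
New nodes needed: |"hbyt"| − 1 = 4 − 1 = 3.

3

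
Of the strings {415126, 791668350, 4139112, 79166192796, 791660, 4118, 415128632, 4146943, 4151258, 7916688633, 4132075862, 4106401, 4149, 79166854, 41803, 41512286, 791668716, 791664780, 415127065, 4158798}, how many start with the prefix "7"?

Filter for entries beginning with "7":
Words under "7": 791660, 79166192796, 791664780, 791668350, 79166854, 791668716, 7916688633
Count: 7

7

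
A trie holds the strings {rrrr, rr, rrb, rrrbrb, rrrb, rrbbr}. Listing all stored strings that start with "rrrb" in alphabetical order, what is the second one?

Words with prefix "rrrb", in lexicographic order: "rrrb", "rrrbrb"
Position 2: rrrbrb

rrrbrb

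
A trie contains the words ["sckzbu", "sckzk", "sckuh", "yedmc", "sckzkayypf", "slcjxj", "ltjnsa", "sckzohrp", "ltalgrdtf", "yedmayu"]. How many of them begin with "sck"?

Traverse to the node for "sck", then collect every word in that subtree.
Words under "sck": sckuh, sckzbu, sckzk, sckzkayypf, sckzohrp
Count: 5

5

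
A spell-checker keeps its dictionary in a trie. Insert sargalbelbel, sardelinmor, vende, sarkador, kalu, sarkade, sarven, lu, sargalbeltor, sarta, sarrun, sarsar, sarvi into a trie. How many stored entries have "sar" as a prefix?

10

Traverse to the node for "sar", then collect every word in that subtree.
Matches: "sardelinmor", "sargalbelbel", "sargalbeltor", "sarkade", "sarkador", "sarrun", "sarsar", "sarta", "sarven", "sarvi"
Count: 10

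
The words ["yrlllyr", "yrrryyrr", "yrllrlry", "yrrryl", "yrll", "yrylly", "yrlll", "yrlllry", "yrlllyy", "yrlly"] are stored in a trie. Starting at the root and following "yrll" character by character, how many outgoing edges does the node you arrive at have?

Follow the path "yrll" to its node, then look at its outgoing edges.
Characters that immediately follow "yrll" among the stored strings: {l, r, y}.
That node has 3 child edges.

3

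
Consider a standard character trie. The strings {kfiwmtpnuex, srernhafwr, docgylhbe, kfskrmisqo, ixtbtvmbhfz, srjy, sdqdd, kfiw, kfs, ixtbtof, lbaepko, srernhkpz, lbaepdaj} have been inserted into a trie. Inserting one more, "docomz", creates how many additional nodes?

"doc" is already a path in the trie; the remaining "omz" must be added.
So 6 − 3 = 3 new nodes.

3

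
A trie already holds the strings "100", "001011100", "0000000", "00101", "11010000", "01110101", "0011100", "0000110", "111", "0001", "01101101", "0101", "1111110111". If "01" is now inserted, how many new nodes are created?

"01" is already a full path in the trie; only an end-marker is added.
No new nodes are needed: 0.

0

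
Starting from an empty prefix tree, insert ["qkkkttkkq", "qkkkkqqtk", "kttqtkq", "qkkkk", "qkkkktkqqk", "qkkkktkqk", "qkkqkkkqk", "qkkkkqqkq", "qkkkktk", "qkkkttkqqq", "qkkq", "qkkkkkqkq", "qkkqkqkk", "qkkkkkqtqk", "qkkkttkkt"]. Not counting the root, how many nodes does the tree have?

Count nodes per top-level branch (shared prefixes stored once):
  'k'-branch (kttqtkq): 7 nodes
  'q'-branch (qkkkk, qkkkkkqkq, qkkkkkqtqk, qkkkkqqkq, qkkkkqqtk, qkkkktk, qkkkktkqk, qkkkktkqqk, qkkkttkkq, qkkkttkkt, qkkkttkqqq, qkkq, qkkqkkkqk, qkkqkqkk): 42 nodes
Sum: 49

49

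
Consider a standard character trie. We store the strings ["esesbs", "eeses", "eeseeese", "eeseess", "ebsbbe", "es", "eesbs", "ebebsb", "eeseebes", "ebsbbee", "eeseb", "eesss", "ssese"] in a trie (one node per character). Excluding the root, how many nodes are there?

Insert word by word; a character creates a node only if that edge doesn't already exist:
  "esesbs" → 6 new (e, s, e, s, b, s)
  "eeses" → prefix "e" already present; 4 new (e, s, e, s)
  "eeseeese" → prefix "eese" already present; 4 new (e, e, s, e)
  "eeseess" → prefix "eesee" already present; 2 new (s, s)
  "ebsbbe" → prefix "e" already present; 5 new (b, s, b, b, e)
  "es" → prefix "es" already present; 0 new (none)
  "eesbs" → prefix "ees" already present; 2 new (b, s)
  "ebebsb" → prefix "eb" already present; 4 new (e, b, s, b)
  "eeseebes" → prefix "eesee" already present; 3 new (b, e, s)
  "ebsbbee" → prefix "ebsbbe" already present; 1 new (e)
  "eeseb" → prefix "eese" already present; 1 new (b)
  "eesss" → prefix "ees" already present; 2 new (s, s)
  "ssese" → 5 new (s, s, e, s, e)
Total nodes = 6 + 4 + 4 + 2 + 5 + 0 + 2 + 4 + 3 + 1 + 1 + 2 + 5 = 39

39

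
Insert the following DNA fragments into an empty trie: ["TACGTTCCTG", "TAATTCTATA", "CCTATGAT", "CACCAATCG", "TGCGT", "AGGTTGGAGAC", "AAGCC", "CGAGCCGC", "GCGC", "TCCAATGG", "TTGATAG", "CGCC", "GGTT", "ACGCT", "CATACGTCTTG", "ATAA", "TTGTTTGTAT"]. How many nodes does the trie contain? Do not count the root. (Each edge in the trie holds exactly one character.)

105

Trace insertions, counting only characters that open a new branch:
  "TACGTTCCTG" → 10 new (T, A, C, G, T, T, C, C, T, G)
  "TAATTCTATA" → prefix "TA" already present; 8 new (A, T, T, C, T, A, T, A)
  "CCTATGAT" → 8 new (C, C, T, A, T, G, A, T)
  "CACCAATCG" → prefix "C" already present; 8 new (A, C, C, A, A, T, C, G)
  "TGCGT" → prefix "T" already present; 4 new (G, C, G, T)
  "AGGTTGGAGAC" → 11 new (A, G, G, T, T, G, G, A, G, A, C)
  "AAGCC" → prefix "A" already present; 4 new (A, G, C, C)
  "CGAGCCGC" → prefix "C" already present; 7 new (G, A, G, C, C, G, C)
  "GCGC" → 4 new (G, C, G, C)
  "TCCAATGG" → prefix "T" already present; 7 new (C, C, A, A, T, G, G)
  "TTGATAG" → prefix "T" already present; 6 new (T, G, A, T, A, G)
  "CGCC" → prefix "CG" already present; 2 new (C, C)
  "GGTT" → prefix "G" already present; 3 new (G, T, T)
  "ACGCT" → prefix "A" already present; 4 new (C, G, C, T)
  "CATACGTCTTG" → prefix "CA" already present; 9 new (T, A, C, G, T, C, T, T, G)
  "ATAA" → prefix "A" already present; 3 new (T, A, A)
  "TTGTTTGTAT" → prefix "TTG" already present; 7 new (T, T, T, G, T, A, T)
Total nodes = 10 + 8 + 8 + 8 + 4 + 11 + 4 + 7 + 4 + 7 + 6 + 2 + 3 + 4 + 9 + 3 + 7 = 105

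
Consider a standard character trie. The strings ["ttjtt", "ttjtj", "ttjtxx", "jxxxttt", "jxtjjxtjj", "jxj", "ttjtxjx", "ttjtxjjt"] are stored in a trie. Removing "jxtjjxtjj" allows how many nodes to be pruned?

7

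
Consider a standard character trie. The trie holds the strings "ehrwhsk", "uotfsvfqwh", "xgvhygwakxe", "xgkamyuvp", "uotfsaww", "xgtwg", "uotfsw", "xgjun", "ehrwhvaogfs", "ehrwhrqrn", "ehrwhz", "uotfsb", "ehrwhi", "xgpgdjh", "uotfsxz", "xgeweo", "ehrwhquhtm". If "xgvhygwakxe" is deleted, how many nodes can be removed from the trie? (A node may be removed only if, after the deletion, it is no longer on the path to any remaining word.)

9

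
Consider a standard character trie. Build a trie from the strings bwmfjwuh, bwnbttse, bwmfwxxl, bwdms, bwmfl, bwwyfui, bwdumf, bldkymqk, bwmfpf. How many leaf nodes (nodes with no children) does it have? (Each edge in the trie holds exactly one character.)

9

Leaves are exactly the stored words that no other stored word extends.
Those words: "bldkymqk", "bwdms", "bwdumf", "bwmfjwuh", "bwmfl", "bwmfpf", "bwmfwxxl", "bwnbttse", "bwwyfui"
Leaf count: 9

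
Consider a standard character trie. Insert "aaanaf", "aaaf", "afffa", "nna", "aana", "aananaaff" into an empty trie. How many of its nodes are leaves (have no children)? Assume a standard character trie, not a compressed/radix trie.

5

A leaf is a node with no children — equivalently, the end of a word that is not a proper prefix of any other stored word.
Those words: "aaaf", "aaanaf", "aananaaff", "afffa", "nna"
Leaf count: 5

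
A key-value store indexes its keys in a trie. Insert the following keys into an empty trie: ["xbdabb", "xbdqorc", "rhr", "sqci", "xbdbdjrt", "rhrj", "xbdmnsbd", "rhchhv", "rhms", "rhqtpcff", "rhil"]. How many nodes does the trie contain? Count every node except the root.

42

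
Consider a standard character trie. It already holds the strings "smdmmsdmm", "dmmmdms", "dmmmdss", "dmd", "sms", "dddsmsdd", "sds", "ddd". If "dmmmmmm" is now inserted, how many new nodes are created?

3

The longest prefix of "dmmmmmm" already in the trie is "dmmm" (length 4).
New nodes needed: |"dmmmmmm"| − 4 = 7 − 4 = 3.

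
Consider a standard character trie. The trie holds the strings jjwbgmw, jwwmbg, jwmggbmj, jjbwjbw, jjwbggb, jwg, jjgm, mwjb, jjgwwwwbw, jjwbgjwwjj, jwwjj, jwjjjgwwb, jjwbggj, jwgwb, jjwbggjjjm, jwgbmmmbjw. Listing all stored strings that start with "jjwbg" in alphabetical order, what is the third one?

DFS of the "jjwbg" subtree visits, in order: "jjwbggb", "jjwbggj", "jjwbggjjjm", "jjwbgjwwjj", "jjwbgmw"
The 3rd is jjwbggjjjm.

jjwbggjjjm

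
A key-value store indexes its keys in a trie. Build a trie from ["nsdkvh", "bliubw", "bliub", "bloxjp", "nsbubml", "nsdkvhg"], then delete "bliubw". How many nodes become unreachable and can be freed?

1

After clearing the end-marker at "bliubw", prune upward until reaching a node still needed by another word.
The suffix "w" (1 node) is used only by "bliubw"; "bliub" is itself a stored word, so pruning stops there.
Nodes removed: 1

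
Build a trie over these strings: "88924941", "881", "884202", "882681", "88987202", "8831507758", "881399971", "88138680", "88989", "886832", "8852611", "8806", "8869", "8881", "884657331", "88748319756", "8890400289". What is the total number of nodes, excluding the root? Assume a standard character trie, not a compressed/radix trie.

For each word, the new-node count is its length minus the longest prefix already in the trie:
  "88924941" → 8 new (8, 8, 9, 2, 4, 9, 4, 1)
  "881" → prefix "88" already present; 1 new (1)
  "884202" → prefix "88" already present; 4 new (4, 2, 0, 2)
  "882681" → prefix "88" already present; 4 new (2, 6, 8, 1)
  "88987202" → prefix "889" already present; 5 new (8, 7, 2, 0, 2)
  "8831507758" → prefix "88" already present; 8 new (3, 1, 5, 0, 7, 7, 5, 8)
  "881399971" → prefix "881" already present; 6 new (3, 9, 9, 9, 7, 1)
  "88138680" → prefix "8813" already present; 4 new (8, 6, 8, 0)
  "88989" → prefix "8898" already present; 1 new (9)
  "886832" → prefix "88" already present; 4 new (6, 8, 3, 2)
  "8852611" → prefix "88" already present; 5 new (5, 2, 6, 1, 1)
  "8806" → prefix "88" already present; 2 new (0, 6)
  "8869" → prefix "886" already present; 1 new (9)
  "8881" → prefix "88" already present; 2 new (8, 1)
  "884657331" → prefix "884" already present; 6 new (6, 5, 7, 3, 3, 1)
  "88748319756" → prefix "88" already present; 9 new (7, 4, 8, 3, 1, 9, 7, 5, 6)
  "8890400289" → prefix "889" already present; 7 new (0, 4, 0, 0, 2, 8, 9)
Total nodes = 8 + 1 + 4 + 4 + 5 + 8 + 6 + 4 + 1 + 4 + 5 + 2 + 1 + 2 + 6 + 9 + 7 = 77

77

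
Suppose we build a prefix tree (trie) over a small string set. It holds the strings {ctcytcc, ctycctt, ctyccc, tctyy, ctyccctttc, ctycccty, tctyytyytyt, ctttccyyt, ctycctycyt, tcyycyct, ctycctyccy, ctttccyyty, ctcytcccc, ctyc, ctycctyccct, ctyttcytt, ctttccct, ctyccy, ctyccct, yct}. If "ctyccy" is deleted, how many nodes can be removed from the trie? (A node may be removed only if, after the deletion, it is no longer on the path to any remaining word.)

1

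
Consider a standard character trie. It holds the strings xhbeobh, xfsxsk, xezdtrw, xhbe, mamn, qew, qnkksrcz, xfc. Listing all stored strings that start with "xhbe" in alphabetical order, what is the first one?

xhbe

Filter for "xhbe…" and sort: "xhbe", "xhbeobh"
The 1st is xhbe.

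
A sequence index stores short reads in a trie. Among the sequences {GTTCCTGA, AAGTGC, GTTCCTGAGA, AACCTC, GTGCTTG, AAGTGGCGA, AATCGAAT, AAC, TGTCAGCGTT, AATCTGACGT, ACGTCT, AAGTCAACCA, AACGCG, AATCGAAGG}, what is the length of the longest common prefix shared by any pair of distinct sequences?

Look for the deepest trie node that still has at least two words in its subtree.
e.g. "GTTCCTGA" and "GTTCCTGAGA" share the prefix "GTTCCTGA" of length 8; no pair shares a longer one.
Longest shared-prefix length: 8

8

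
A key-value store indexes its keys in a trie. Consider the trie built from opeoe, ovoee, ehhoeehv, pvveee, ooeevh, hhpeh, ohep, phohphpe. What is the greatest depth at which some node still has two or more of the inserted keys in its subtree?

Look for the deepest trie node that still has at least two words in its subtree.
"ohep" and "ooeevh" agree on "o" (1 characters) before diverging; nothing deeper is shared.
Longest shared-prefix length: 1

1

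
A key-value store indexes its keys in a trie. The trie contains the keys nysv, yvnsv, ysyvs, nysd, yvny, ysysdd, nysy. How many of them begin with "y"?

4

Walk to "y"; the words in its subtree are exactly those with that prefix.
Words under "y": ysysdd, ysyvs, yvnsv, yvny
Count: 4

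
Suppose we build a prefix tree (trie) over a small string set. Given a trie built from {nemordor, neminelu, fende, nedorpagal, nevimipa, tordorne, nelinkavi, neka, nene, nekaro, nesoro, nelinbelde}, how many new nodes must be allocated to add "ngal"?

"n" is already a path in the trie; the remaining "gal" must be added.
So 4 − 1 = 3 new nodes.

3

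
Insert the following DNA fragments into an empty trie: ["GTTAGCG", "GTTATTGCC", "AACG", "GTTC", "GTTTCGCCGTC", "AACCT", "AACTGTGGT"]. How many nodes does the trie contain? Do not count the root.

33

For each word, the new-node count is its length minus the longest prefix already in the trie:
  "GTTAGCG" → 7 new (G, T, T, A, G, C, G)
  "GTTATTGCC" → prefix "GTTA" already present; 5 new (T, T, G, C, C)
  "AACG" → 4 new (A, A, C, G)
  "GTTC" → prefix "GTT" already present; 1 new (C)
  "GTTTCGCCGTC" → prefix "GTT" already present; 8 new (T, C, G, C, C, G, T, C)
  "AACCT" → prefix "AAC" already present; 2 new (C, T)
  "AACTGTGGT" → prefix "AAC" already present; 6 new (T, G, T, G, G, T)
Total nodes = 7 + 5 + 4 + 1 + 8 + 2 + 6 = 33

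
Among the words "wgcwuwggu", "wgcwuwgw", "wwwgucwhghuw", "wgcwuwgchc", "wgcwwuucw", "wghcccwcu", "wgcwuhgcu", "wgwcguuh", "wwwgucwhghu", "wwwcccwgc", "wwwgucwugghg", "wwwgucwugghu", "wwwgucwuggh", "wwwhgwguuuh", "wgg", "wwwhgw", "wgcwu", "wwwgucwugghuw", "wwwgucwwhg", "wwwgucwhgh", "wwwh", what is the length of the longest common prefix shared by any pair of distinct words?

12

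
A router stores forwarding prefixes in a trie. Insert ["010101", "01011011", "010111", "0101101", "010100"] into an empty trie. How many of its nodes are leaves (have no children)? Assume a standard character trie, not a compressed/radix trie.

4

A leaf is a node with no children — equivalently, the end of a word that is not a proper prefix of any other stored word.
Those words: "010100", "010101", "01011011", "010111"
Leaf count: 4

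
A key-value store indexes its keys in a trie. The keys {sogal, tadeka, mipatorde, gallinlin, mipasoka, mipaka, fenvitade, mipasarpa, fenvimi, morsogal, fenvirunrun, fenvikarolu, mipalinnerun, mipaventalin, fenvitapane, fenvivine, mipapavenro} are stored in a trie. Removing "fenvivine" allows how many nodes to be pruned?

Walk "fenvivine" from the leaf back toward the root, removing each node that no remaining word uses.
The suffix "vine" (4 nodes) is used only by "fenvivine"; the node for "fenvi" still has the child "t", so pruning stops there.
Nodes removed: 4

4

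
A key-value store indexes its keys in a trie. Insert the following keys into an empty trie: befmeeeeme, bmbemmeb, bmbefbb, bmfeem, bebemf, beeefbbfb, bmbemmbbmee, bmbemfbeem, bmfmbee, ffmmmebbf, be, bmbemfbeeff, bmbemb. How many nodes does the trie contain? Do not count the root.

For each word, the new-node count is its length minus the longest prefix already in the trie:
  "befmeeeeme" → 10 new (b, e, f, m, e, e, e, e, m, e)
  "bmbemmeb" → prefix "b" already present; 7 new (m, b, e, m, m, e, b)
  "bmbefbb" → prefix "bmbe" already present; 3 new (f, b, b)
  "bmfeem" → prefix "bm" already present; 4 new (f, e, e, m)
  "bebemf" → prefix "be" already present; 4 new (b, e, m, f)
  "beeefbbfb" → prefix "be" already present; 7 new (e, e, f, b, b, f, b)
  "bmbemmbbmee" → prefix "bmbemm" already present; 5 new (b, b, m, e, e)
  "bmbemfbeem" → prefix "bmbem" already present; 5 new (f, b, e, e, m)
  "bmfmbee" → prefix "bmf" already present; 4 new (m, b, e, e)
  "ffmmmebbf" → 9 new (f, f, m, m, m, e, b, b, f)
  "be" → prefix "be" already present; 0 new (none)
  "bmbemfbeeff" → prefix "bmbemfbee" already present; 2 new (f, f)
  "bmbemb" → prefix "bmbem" already present; 1 new (b)
Total nodes = 10 + 7 + 3 + 4 + 4 + 7 + 5 + 5 + 4 + 9 + 0 + 2 + 1 = 61

61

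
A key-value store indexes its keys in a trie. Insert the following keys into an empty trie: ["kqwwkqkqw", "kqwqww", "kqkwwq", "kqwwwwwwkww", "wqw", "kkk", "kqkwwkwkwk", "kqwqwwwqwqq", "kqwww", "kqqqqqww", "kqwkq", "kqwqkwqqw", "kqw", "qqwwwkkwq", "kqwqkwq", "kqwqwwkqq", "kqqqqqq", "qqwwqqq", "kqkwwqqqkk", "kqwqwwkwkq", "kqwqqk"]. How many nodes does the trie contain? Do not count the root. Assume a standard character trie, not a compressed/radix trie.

76

Count nodes per top-level branch (shared prefixes stored once):
  'k'-branch (kkk, kqkwwkwkwk, kqkwwq, kqkwwqqqkk, kqqqqqq, kqqqqqww, kqw, kqwkq, kqwqkwq, kqwqkwqqw, kqwqqk, kqwqww, kqwqwwkqq, kqwqwwkwkq, kqwqwwwqwqq, kqwwkqkqw, kqwww, kqwwwwwwkww): 61 nodes
  'q'-branch (qqwwqqq, qqwwwkkwq): 12 nodes
  'w'-branch (wqw): 3 nodes
Sum: 76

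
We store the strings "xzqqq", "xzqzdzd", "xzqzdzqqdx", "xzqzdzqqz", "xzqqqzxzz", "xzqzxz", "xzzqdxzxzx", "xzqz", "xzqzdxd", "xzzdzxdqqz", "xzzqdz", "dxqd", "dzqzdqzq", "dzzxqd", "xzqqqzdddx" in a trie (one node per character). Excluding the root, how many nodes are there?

57

For each word, the new-node count is its length minus the longest prefix already in the trie:
  "xzqqq" → 5 new (x, z, q, q, q)
  "xzqzdzd" → prefix "xzq" already present; 4 new (z, d, z, d)
  "xzqzdzqqdx" → prefix "xzqzdz" already present; 4 new (q, q, d, x)
  "xzqzdzqqz" → prefix "xzqzdzqq" already present; 1 new (z)
  "xzqqqzxzz" → prefix "xzqqq" already present; 4 new (z, x, z, z)
  "xzqzxz" → prefix "xzqz" already present; 2 new (x, z)
  "xzzqdxzxzx" → prefix "xz" already present; 8 new (z, q, d, x, z, x, z, x)
  "xzqz" → prefix "xzqz" already present; 0 new (none)
  "xzqzdxd" → prefix "xzqzd" already present; 2 new (x, d)
  "xzzdzxdqqz" → prefix "xzz" already present; 7 new (d, z, x, d, q, q, z)
  "xzzqdz" → prefix "xzzqd" already present; 1 new (z)
  "dxqd" → 4 new (d, x, q, d)
  "dzqzdqzq" → prefix "d" already present; 7 new (z, q, z, d, q, z, q)
  "dzzxqd" → prefix "dz" already present; 4 new (z, x, q, d)
  "xzqqqzdddx" → prefix "xzqqqz" already present; 4 new (d, d, d, x)
Total nodes = 5 + 4 + 4 + 1 + 4 + 2 + 8 + 0 + 2 + 7 + 1 + 4 + 7 + 4 + 4 = 57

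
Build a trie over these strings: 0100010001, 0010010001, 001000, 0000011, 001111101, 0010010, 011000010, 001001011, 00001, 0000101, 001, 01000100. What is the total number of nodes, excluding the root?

43

Count nodes per top-level branch (shared prefixes stored once):
  '0'-branch (0000011, 00001, 0000101, 001, 001000, 0010010, 0010010001, 001001011, 001111101, 01000100, 0100010001, 011000010): 43 nodes
Sum: 43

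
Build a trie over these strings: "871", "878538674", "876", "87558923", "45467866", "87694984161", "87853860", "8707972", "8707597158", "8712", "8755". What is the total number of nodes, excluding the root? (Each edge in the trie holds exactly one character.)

For each word, the new-node count is its length minus the longest prefix already in the trie:
  "871" → 3 new (8, 7, 1)
  "878538674" → prefix "87" already present; 7 new (8, 5, 3, 8, 6, 7, 4)
  "876" → prefix "87" already present; 1 new (6)
  "87558923" → prefix "87" already present; 6 new (5, 5, 8, 9, 2, 3)
  "45467866" → 8 new (4, 5, 4, 6, 7, 8, 6, 6)
  "87694984161" → prefix "876" already present; 8 new (9, 4, 9, 8, 4, 1, 6, 1)
  "87853860" → prefix "8785386" already present; 1 new (0)
  "8707972" → prefix "87" already present; 5 new (0, 7, 9, 7, 2)
  "8707597158" → prefix "8707" already present; 6 new (5, 9, 7, 1, 5, 8)
  "8712" → prefix "871" already present; 1 new (2)
  "8755" → prefix "8755" already present; 0 new (none)
Total nodes = 3 + 7 + 1 + 6 + 8 + 8 + 1 + 5 + 6 + 1 + 0 = 46

46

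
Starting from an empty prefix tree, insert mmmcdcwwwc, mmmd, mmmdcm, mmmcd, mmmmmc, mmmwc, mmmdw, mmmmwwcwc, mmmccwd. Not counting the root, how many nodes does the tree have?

Insert word by word; a character creates a node only if that edge doesn't already exist:
  "mmmcdcwwwc" → 10 new (m, m, m, c, d, c, w, w, w, c)
  "mmmd" → prefix "mmm" already present; 1 new (d)
  "mmmdcm" → prefix "mmmd" already present; 2 new (c, m)
  "mmmcd" → prefix "mmmcd" already present; 0 new (none)
  "mmmmmc" → prefix "mmm" already present; 3 new (m, m, c)
  "mmmwc" → prefix "mmm" already present; 2 new (w, c)
  "mmmdw" → prefix "mmmd" already present; 1 new (w)
  "mmmmwwcwc" → prefix "mmmm" already present; 5 new (w, w, c, w, c)
  "mmmccwd" → prefix "mmmc" already present; 3 new (c, w, d)
Total nodes = 10 + 1 + 2 + 0 + 3 + 2 + 1 + 5 + 3 = 27

27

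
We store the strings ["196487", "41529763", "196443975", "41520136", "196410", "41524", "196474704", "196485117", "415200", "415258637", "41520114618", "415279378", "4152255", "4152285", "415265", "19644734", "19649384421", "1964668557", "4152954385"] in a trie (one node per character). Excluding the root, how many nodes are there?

Trace insertions, counting only characters that open a new branch:
  "196487" → 6 new (1, 9, 6, 4, 8, 7)
  "41529763" → 8 new (4, 1, 5, 2, 9, 7, 6, 3)
  "196443975" → prefix "1964" already present; 5 new (4, 3, 9, 7, 5)
  "41520136" → prefix "4152" already present; 4 new (0, 1, 3, 6)
  "196410" → prefix "1964" already present; 2 new (1, 0)
  "41524" → prefix "4152" already present; 1 new (4)
  "196474704" → prefix "1964" already present; 5 new (7, 4, 7, 0, 4)
  "196485117" → prefix "19648" already present; 4 new (5, 1, 1, 7)
  "415200" → prefix "41520" already present; 1 new (0)
  "415258637" → prefix "4152" already present; 5 new (5, 8, 6, 3, 7)
  "41520114618" → prefix "415201" already present; 5 new (1, 4, 6, 1, 8)
  "415279378" → prefix "4152" already present; 5 new (7, 9, 3, 7, 8)
  "4152255" → prefix "4152" already present; 3 new (2, 5, 5)
  "4152285" → prefix "41522" already present; 2 new (8, 5)
  "415265" → prefix "4152" already present; 2 new (6, 5)
  "19644734" → prefix "19644" already present; 3 new (7, 3, 4)
  "19649384421" → prefix "1964" already present; 7 new (9, 3, 8, 4, 4, 2, 1)
  "1964668557" → prefix "1964" already present; 6 new (6, 6, 8, 5, 5, 7)
  "4152954385" → prefix "41529" already present; 5 new (5, 4, 3, 8, 5)
Total nodes = 6 + 8 + 5 + 4 + 2 + 1 + 5 + 4 + 1 + 5 + 5 + 5 + 3 + 2 + 2 + 3 + 7 + 6 + 5 = 79

79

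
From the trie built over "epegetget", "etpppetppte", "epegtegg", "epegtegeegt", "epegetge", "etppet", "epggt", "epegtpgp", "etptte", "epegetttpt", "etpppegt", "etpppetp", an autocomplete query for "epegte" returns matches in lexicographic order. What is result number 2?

Filter for "epegte…" and sort: "epegtegeegt", "epegtegg"
Position 2: epegtegg

epegtegg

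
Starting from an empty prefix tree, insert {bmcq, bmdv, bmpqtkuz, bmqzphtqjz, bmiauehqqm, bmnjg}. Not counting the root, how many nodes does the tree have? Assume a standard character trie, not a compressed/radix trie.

31

Trace insertions, counting only characters that open a new branch:
  "bmcq" → 4 new (b, m, c, q)
  "bmdv" → prefix "bm" already present; 2 new (d, v)
  "bmpqtkuz" → prefix "bm" already present; 6 new (p, q, t, k, u, z)
  "bmqzphtqjz" → prefix "bm" already present; 8 new (q, z, p, h, t, q, j, z)
  "bmiauehqqm" → prefix "bm" already present; 8 new (i, a, u, e, h, q, q, m)
  "bmnjg" → prefix "bm" already present; 3 new (n, j, g)
Total nodes = 4 + 2 + 6 + 8 + 8 + 3 = 31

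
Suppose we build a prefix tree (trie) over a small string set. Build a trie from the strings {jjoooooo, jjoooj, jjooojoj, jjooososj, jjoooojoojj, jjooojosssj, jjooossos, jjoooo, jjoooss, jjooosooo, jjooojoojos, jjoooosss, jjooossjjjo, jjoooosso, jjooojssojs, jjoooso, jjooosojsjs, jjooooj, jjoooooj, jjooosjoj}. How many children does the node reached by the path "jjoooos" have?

1

Walk "jjoooos" from the root, arriving at one node.
Distinct next characters after "jjoooos": s.
That node has 1 child edge.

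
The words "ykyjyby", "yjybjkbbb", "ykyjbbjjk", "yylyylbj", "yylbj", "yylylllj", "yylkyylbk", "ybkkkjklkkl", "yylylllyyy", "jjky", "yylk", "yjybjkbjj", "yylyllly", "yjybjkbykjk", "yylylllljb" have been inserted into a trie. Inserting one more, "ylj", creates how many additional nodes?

2

Walking "ylj" from the root, the first 1 characters ("y") follow existing edges; "l" is the first miss.
Each of the 2 remaining characters creates one node.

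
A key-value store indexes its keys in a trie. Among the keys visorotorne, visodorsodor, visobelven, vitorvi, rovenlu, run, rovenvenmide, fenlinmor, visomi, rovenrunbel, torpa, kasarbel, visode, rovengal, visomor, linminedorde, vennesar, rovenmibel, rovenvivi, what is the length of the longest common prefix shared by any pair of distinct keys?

The deepest shared node is where two words last agree before diverging.
"rovenvenmide" and "rovenvivi" agree on "rovenv" (6 characters) before diverging; nothing deeper is shared.
Longest shared-prefix length: 6

6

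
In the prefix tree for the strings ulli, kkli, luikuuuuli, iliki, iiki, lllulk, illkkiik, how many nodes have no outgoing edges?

Leaves are exactly the stored words that no other stored word extends.
Those words: "iiki", "iliki", "illkkiik", "kkli", "lllulk", "luikuuuuli", "ulli"
Leaf count: 7

7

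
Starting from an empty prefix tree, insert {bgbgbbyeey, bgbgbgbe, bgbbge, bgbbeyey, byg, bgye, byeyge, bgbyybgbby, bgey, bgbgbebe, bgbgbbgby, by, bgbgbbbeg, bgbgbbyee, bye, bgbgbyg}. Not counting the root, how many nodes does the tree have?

48

Insert word by word; a character creates a node only if that edge doesn't already exist:
  "bgbgbbyeey" → 10 new (b, g, b, g, b, b, y, e, e, y)
  "bgbgbgbe" → prefix "bgbgb" already present; 3 new (g, b, e)
  "bgbbge" → prefix "bgb" already present; 3 new (b, g, e)
  "bgbbeyey" → prefix "bgbb" already present; 4 new (e, y, e, y)
  "byg" → prefix "b" already present; 2 new (y, g)
  "bgye" → prefix "bg" already present; 2 new (y, e)
  "byeyge" → prefix "by" already present; 4 new (e, y, g, e)
  "bgbyybgbby" → prefix "bgb" already present; 7 new (y, y, b, g, b, b, y)
  "bgey" → prefix "bg" already present; 2 new (e, y)
  "bgbgbebe" → prefix "bgbgb" already present; 3 new (e, b, e)
  "bgbgbbgby" → prefix "bgbgbb" already present; 3 new (g, b, y)
  "by" → prefix "by" already present; 0 new (none)
  "bgbgbbbeg" → prefix "bgbgbb" already present; 3 new (b, e, g)
  "bgbgbbyee" → prefix "bgbgbbyee" already present; 0 new (none)
  "bye" → prefix "bye" already present; 0 new (none)
  "bgbgbyg" → prefix "bgbgb" already present; 2 new (y, g)
Total nodes = 10 + 3 + 3 + 4 + 2 + 2 + 4 + 7 + 2 + 3 + 3 + 0 + 3 + 0 + 0 + 2 = 48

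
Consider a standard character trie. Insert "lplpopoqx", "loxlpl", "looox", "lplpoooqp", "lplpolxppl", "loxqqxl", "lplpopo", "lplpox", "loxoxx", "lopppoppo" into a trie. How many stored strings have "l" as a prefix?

10

Walk to "l"; the words in its subtree are exactly those with that prefix.
Words under "l": looox, lopppoppo, loxlpl, loxoxx, loxqqxl, lplpolxppl, lplpoooqp, lplpopo, lplpopoqx, lplpox
Count: 10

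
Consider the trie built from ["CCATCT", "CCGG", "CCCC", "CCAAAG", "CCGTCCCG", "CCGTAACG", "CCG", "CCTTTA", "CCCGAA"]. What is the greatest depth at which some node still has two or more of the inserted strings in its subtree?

4

The deepest shared node is where two words last agree before diverging.
"CCGTAACG" and "CCGTCCCG" agree on "CCGT" (4 characters) before diverging; nothing deeper is shared.
Longest shared-prefix length: 4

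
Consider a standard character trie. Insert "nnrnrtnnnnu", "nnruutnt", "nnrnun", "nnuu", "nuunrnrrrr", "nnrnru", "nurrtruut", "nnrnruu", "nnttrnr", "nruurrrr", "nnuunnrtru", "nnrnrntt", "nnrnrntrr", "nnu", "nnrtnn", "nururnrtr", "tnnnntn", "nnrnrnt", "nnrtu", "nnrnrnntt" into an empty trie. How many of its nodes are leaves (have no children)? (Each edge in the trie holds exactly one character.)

16

A leaf is a node with no children — equivalently, the end of a word that is not a proper prefix of any other stored word.
Those words: "nnrnrnntt", "nnrnrntrr", "nnrnrntt", "nnrnrtnnnnu", "nnrnruu", "nnrnun", "nnrtnn", "nnrtu", "nnruutnt", "nnttrnr", "nnuunnrtru", "nruurrrr", "nurrtruut", "nururnrtr", "nuunrnrrrr", "tnnnntn"
Leaf count: 16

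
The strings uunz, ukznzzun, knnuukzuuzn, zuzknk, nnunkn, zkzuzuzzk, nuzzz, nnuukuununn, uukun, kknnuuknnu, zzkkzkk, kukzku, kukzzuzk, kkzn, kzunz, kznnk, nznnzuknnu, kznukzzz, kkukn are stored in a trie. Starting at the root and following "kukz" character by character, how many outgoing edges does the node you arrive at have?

Follow the path "kukz" to its node, then look at its outgoing edges.
Characters that immediately follow "kukz" among the stored strings: {k, z}.
That node has 2 child edges.

2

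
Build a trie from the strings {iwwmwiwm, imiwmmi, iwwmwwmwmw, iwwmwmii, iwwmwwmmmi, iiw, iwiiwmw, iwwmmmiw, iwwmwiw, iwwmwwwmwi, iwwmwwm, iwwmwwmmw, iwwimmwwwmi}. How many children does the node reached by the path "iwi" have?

1

The children of the "iwi" node are the distinct next characters among strings starting with "iwi".
Characters that immediately follow "iwi" among the stored strings: {i}.
That node has 1 child edge.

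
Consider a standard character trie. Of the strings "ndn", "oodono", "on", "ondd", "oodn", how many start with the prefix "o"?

Walk to "o"; the words in its subtree are exactly those with that prefix.
Words under "o": on, ondd, oodn, oodono
Count: 4

4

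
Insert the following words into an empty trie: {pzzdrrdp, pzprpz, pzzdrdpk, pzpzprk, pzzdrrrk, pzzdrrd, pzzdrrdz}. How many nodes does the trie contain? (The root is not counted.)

22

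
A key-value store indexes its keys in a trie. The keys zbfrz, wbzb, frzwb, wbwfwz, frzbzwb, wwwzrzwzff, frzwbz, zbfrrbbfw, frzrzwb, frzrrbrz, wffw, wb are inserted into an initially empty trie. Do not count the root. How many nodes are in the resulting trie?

Insert word by word; a character creates a node only if that edge doesn't already exist:
  "zbfrz" → 5 new (z, b, f, r, z)
  "wbzb" → 4 new (w, b, z, b)
  "frzwb" → 5 new (f, r, z, w, b)
  "wbwfwz" → prefix "wb" already present; 4 new (w, f, w, z)
  "frzbzwb" → prefix "frz" already present; 4 new (b, z, w, b)
  "wwwzrzwzff" → prefix "w" already present; 9 new (w, w, z, r, z, w, z, f, f)
  "frzwbz" → prefix "frzwb" already present; 1 new (z)
  "zbfrrbbfw" → prefix "zbfr" already present; 5 new (r, b, b, f, w)
  "frzrzwb" → prefix "frz" already present; 4 new (r, z, w, b)
  "frzrrbrz" → prefix "frzr" already present; 4 new (r, b, r, z)
  "wffw" → prefix "w" already present; 3 new (f, f, w)
  "wb" → prefix "wb" already present; 0 new (none)
Total nodes = 5 + 4 + 5 + 4 + 4 + 9 + 1 + 5 + 4 + 4 + 3 + 0 = 48

48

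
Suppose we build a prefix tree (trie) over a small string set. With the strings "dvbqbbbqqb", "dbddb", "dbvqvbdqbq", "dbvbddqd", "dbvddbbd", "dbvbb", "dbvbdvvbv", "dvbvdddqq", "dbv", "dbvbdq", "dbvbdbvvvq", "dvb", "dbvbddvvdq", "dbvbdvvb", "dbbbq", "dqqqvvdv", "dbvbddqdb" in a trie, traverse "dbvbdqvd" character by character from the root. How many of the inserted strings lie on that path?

Traverse "dbvbdqvd" character by character; count nodes along the way that are marked as word ends.
Prefixes of the query that are stored words: "dbv", "dbvbdq"
Count: 2

2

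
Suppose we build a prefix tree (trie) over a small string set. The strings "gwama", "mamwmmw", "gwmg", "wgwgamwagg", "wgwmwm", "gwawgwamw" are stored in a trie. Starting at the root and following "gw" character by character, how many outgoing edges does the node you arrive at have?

Follow the path "gw" to its node, then look at its outgoing edges.
Distinct next characters after "gw": a, m.
That node has 2 child edges.

2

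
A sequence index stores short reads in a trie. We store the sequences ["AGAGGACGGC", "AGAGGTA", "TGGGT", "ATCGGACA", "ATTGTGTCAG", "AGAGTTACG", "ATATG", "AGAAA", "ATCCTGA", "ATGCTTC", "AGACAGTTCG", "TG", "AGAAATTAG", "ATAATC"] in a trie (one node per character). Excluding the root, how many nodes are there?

65

Insert word by word; a character creates a node only if that edge doesn't already exist:
  "AGAGGACGGC" → 10 new (A, G, A, G, G, A, C, G, G, C)
  "AGAGGTA" → prefix "AGAGG" already present; 2 new (T, A)
  "TGGGT" → 5 new (T, G, G, G, T)
  "ATCGGACA" → prefix "A" already present; 7 new (T, C, G, G, A, C, A)
  "ATTGTGTCAG" → prefix "AT" already present; 8 new (T, G, T, G, T, C, A, G)
  "AGAGTTACG" → prefix "AGAG" already present; 5 new (T, T, A, C, G)
  "ATATG" → prefix "AT" already present; 3 new (A, T, G)
  "AGAAA" → prefix "AGA" already present; 2 new (A, A)
  "ATCCTGA" → prefix "ATC" already present; 4 new (C, T, G, A)
  "ATGCTTC" → prefix "AT" already present; 5 new (G, C, T, T, C)
  "AGACAGTTCG" → prefix "AGA" already present; 7 new (C, A, G, T, T, C, G)
  "TG" → prefix "TG" already present; 0 new (none)
  "AGAAATTAG" → prefix "AGAAA" already present; 4 new (T, T, A, G)
  "ATAATC" → prefix "ATA" already present; 3 new (A, T, C)
Total nodes = 10 + 2 + 5 + 7 + 8 + 5 + 3 + 2 + 4 + 5 + 7 + 0 + 4 + 3 = 65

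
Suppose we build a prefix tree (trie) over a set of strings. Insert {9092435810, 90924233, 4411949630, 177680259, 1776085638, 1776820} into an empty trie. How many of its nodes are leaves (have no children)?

6

Leaves are exactly the stored words that no other stored word extends.
Those words: "1776085638", "177680259", "1776820", "4411949630", "90924233", "9092435810"
Leaf count: 6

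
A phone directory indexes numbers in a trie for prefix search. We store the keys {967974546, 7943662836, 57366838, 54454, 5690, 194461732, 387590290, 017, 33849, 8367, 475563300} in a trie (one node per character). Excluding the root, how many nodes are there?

72

For each word, the new-node count is its length minus the longest prefix already in the trie:
  "967974546" → 9 new (9, 6, 7, 9, 7, 4, 5, 4, 6)
  "7943662836" → 10 new (7, 9, 4, 3, 6, 6, 2, 8, 3, 6)
  "57366838" → 8 new (5, 7, 3, 6, 6, 8, 3, 8)
  "54454" → prefix "5" already present; 4 new (4, 4, 5, 4)
  "5690" → prefix "5" already present; 3 new (6, 9, 0)
  "194461732" → 9 new (1, 9, 4, 4, 6, 1, 7, 3, 2)
  "387590290" → 9 new (3, 8, 7, 5, 9, 0, 2, 9, 0)
  "017" → 3 new (0, 1, 7)
  "33849" → prefix "3" already present; 4 new (3, 8, 4, 9)
  "8367" → 4 new (8, 3, 6, 7)
  "475563300" → 9 new (4, 7, 5, 5, 6, 3, 3, 0, 0)
Total nodes = 9 + 10 + 8 + 4 + 3 + 9 + 9 + 3 + 4 + 4 + 9 = 72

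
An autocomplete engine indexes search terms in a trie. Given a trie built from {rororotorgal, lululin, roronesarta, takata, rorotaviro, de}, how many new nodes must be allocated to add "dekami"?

4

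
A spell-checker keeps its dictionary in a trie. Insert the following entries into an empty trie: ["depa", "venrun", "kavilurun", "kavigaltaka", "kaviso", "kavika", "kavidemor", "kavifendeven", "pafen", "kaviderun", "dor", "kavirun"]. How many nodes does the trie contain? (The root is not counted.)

For each word, the new-node count is its length minus the longest prefix already in the trie:
  "depa" → 4 new (d, e, p, a)
  "venrun" → 6 new (v, e, n, r, u, n)
  "kavilurun" → 9 new (k, a, v, i, l, u, r, u, n)
  "kavigaltaka" → prefix "kavi" already present; 7 new (g, a, l, t, a, k, a)
  "kaviso" → prefix "kavi" already present; 2 new (s, o)
  "kavika" → prefix "kavi" already present; 2 new (k, a)
  "kavidemor" → prefix "kavi" already present; 5 new (d, e, m, o, r)
  "kavifendeven" → prefix "kavi" already present; 8 new (f, e, n, d, e, v, e, n)
  "pafen" → 5 new (p, a, f, e, n)
  "kaviderun" → prefix "kavide" already present; 3 new (r, u, n)
  "dor" → prefix "d" already present; 2 new (o, r)
  "kavirun" → prefix "kavi" already present; 3 new (r, u, n)
Total nodes = 4 + 6 + 9 + 7 + 2 + 2 + 5 + 8 + 5 + 3 + 2 + 3 = 56

56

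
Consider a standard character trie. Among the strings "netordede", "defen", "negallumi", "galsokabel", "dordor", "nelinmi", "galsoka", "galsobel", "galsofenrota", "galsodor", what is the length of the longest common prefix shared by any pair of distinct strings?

7

The deepest shared node is where two words last agree before diverging.
e.g. "galsoka" and "galsokabel" share the prefix "galsoka" of length 7; no pair shares a longer one.
Longest shared-prefix length: 7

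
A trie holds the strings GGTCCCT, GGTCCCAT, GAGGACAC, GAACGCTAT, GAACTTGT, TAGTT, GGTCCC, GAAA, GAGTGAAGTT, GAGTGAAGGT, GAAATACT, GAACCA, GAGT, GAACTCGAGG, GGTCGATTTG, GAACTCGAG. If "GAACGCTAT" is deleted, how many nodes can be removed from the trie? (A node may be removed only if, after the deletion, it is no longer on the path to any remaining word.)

5

Walk "GAACGCTAT" from the leaf back toward the root, removing each node that no remaining word uses.
The suffix "GCTAT" (5 nodes) is used only by "GAACGCTAT"; the node for "GAAC" still has the child "T", so pruning stops there.
Nodes removed: 5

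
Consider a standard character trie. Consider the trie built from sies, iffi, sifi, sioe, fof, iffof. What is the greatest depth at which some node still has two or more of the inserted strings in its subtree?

Equivalently: take the maximum, over all pairs, of their longest common prefix length.
"iffi" and "iffof" agree on "iff" (3 characters) before diverging; nothing deeper is shared.
Longest shared-prefix length: 3

3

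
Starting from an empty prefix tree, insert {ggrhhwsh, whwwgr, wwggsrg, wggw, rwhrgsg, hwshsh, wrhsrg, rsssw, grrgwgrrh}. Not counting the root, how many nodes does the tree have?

53

Count nodes per top-level branch (shared prefixes stored once):
  'g'-branch (ggrhhwsh, grrgwgrrh): 16 nodes
  'h'-branch (hwshsh): 6 nodes
  'r'-branch (rsssw, rwhrgsg): 11 nodes
  'w'-branch (wggw, whwwgr, wrhsrg, wwggsrg): 20 nodes
Sum: 53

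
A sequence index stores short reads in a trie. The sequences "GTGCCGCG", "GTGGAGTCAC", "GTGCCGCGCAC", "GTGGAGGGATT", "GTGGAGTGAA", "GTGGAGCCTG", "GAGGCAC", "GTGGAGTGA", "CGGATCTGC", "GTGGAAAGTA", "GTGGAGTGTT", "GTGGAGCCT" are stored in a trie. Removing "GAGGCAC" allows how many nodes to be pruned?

After clearing the end-marker at "GAGGCAC", prune upward until reaching a node still needed by another word.
The suffix "AGGCAC" (6 nodes) is used only by "GAGGCAC"; the node for "G" still has the child "T", so pruning stops there.
Nodes removed: 6

6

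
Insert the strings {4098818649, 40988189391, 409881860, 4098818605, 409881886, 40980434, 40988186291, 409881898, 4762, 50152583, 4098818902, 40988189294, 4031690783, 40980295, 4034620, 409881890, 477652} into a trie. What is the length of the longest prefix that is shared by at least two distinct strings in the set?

The deepest shared node is where two words last agree before diverging.
"409881860" and "4098818605" agree on "409881860" (9 characters) before diverging; nothing deeper is shared.
Longest shared-prefix length: 9

9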